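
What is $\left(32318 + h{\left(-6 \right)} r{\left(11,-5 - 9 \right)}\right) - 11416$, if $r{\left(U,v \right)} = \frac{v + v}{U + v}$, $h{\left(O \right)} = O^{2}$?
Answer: $21238$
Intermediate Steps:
$r{\left(U,v \right)} = \frac{2 v}{U + v}$
$\left(32318 + h{\left(-6 \right)} r{\left(11,-5 - 9 \right)}\right) - 11416 = \left(32318 + \left(-6\right)^{2} \frac{2 \left(-5 - 9\right)}{11 - 14}\right) - 11416 = \left(32318 + 36 \cdot 2 \left(-14\right) \frac{1}{11 - 14}\right) - 11416 = \left(32318 + 36 \cdot 2 \left(-14\right) \frac{1}{-3}\right) - 11416 = \left(32318 + 36 \cdot 2 \left(-14\right) \left(- \frac{1}{3}\right)\right) - 11416 = \left(32318 + 36 \cdot \frac{28}{3}\right) - 11416 = \left(32318 + 336\right) - 11416 = 32654 - 11416 = 21238$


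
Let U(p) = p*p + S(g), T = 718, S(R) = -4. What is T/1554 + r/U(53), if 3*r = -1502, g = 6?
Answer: 617977/2179485 ≈ 0.28354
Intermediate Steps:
r = -1502/3 (r = (⅓)*(-1502) = -1502/3 ≈ -500.67)
U(p) = -4 + p² (U(p) = p*p - 4 = p² - 4 = -4 + p²)
T/1554 + r/U(53) = 718/1554 - 1502/(3*(-4 + 53²)) = 718*(1/1554) - 1502/(3*(-4 + 2809)) = 359/777 - 1502/3/2805 = 359/777 - 1502/3*1/2805 = 359/777 - 1502/8415 = 617977/2179485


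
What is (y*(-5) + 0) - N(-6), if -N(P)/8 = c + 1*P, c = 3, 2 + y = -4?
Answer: 6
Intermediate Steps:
y = -6 (y = -2 - 4 = -6)
N(P) = -24 - 8*P (N(P) = -8*(3 + 1*P) = -8*(3 + P) = -24 - 8*P)
(y*(-5) + 0) - N(-6) = (-6*(-5) + 0) - (-24 - 8*(-6)) = (30 + 0) - (-24 + 48) = 30 - 1*24 = 30 - 24 = 6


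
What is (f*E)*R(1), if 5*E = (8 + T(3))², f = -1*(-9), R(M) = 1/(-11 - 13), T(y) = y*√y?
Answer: -273/40 - 18*√3/5 ≈ -13.060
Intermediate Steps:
T(y) = y^(3/2)
R(M) = -1/24 (R(M) = 1/(-24) = -1/24)
f = 9
E = (8 + 3*√3)²/5 (E = (8 + 3^(3/2))²/5 = (8 + 3*√3)²/5 ≈ 34.828)
(f*E)*R(1) = (9*(91/5 + 48*√3/5))*(-1/24) = (819/5 + 432*√3/5)*(-1/24) = -273/40 - 18*√3/5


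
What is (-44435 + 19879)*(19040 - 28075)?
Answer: 221863460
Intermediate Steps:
(-44435 + 19879)*(19040 - 28075) = -24556*(-9035) = 221863460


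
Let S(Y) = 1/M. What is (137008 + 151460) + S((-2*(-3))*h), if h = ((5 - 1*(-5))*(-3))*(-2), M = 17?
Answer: 4903957/17 ≈ 2.8847e+5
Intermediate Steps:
h = 60 (h = ((5 + 5)*(-3))*(-2) = (10*(-3))*(-2) = -30*(-2) = 60)
S(Y) = 1/17
(137008 + 151460) + S((-2*(-3))*h) = (137008 + 151460) + 1/17 = 288468 + 1/17 = 4903957/17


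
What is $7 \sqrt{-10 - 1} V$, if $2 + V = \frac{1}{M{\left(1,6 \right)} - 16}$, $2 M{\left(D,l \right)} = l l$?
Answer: $- \frac{21 i \sqrt{11}}{2} \approx - 34.825 i$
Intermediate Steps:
$M{\left(D,l \right)} = \frac{l^{2}}{2}$ ($M{\left(D,l \right)} = \frac{l l}{2} = \frac{l^{2}}{2}$)
$V = - \frac{3}{2}$ ($V = -2 + \frac{1}{\frac{6^{2}}{2} - 16} = -2 + \frac{1}{\frac{1}{2} \cdot 36 - 16} = -2 + \frac{1}{18 - 16} = -2 + \frac{1}{2} = - \frac{3}{2} \approx -1.5$)
$7 \sqrt{-10 - 1} V = 7 \sqrt{-10 - 1} \left(- \frac{3}{2}\right) = 7 \sqrt{-11} \left(- \frac{3}{2}\right) = 7 i \sqrt{11} \left(- \frac{3}{2}\right) = - \frac{21 i \sqrt{11}}{2}$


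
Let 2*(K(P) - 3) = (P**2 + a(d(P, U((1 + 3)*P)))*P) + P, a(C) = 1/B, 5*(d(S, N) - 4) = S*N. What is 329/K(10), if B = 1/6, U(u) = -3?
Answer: 329/88 ≈ 3.7386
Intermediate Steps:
B = 1/6 ≈ 0.16667
d(S, N) = 4 + N*S/5 (d(S, N) = 4 + (S*N)/5 = 4 + (N*S)/5 = 4 + N*S/5)
a(C) = 6 (a(C) = 1/(1/6) = 6)
K(P) = 3 + P**2/2 + 7*P/2 (K(P) = 3 + ((P**2 + 6*P) + P)/2 = 3 + (P**2 + 7*P)/2 = 3 + (P**2/2 + 7*P/2) = 3 + P**2/2 + 7*P/2)
329/K(10) = 329/(3 + (1/2)*10**2 + (7/2)*10) = 329/(3 + (1/2)*100 + 35) = 329/(3 + 50 + 35) = 329/88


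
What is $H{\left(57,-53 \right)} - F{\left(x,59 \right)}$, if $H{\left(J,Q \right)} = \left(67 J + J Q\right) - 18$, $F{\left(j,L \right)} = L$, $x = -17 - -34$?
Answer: $721$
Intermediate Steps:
$x = 17$ ($x = -17 + 34 = 17$)
$H{\left(J,Q \right)} = -18 + 67 J + J Q$
$H{\left(57,-53 \right)} - F{\left(x,59 \right)} = \left(-18 + 67 \cdot 57 + 57 \left(-53\right)\right) - 59 = \left(-18 + 3819 - 3021\right) - 59 = 780 - 59 = 721$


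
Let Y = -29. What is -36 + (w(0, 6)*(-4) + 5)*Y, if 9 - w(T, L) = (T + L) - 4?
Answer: 631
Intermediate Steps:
w(T, L) = 13 - L - T (w(T, L) = 9 - ((T + L) - 4) = 9 - ((L + T) - 4) = 9 - (-4 + L + T) = 9 + (4 - L - T) = 13 - L - T)
-36 + (w(0, 6)*(-4) + 5)*Y = -36 + ((13 - 1*6 - 1*0)*(-4) + 5)*(-29) = -36 + ((13 - 6 + 0)*(-4) + 5)*(-29) = -36 + (7*(-4) + 5)*(-29) = -36 + (-28 + 5)*(-29) = -36 - 23*(-29) = -36 + 667 = 631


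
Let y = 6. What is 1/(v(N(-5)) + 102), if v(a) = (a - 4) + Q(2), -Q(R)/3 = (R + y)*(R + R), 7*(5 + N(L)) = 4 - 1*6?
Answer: -7/23 ≈ -0.30435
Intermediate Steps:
N(L) = -37/7 (N(L) = -5 + (4 - 1*6)/7 = -5 + (4 - 6)/7 = -5 + (⅐)*(-2) = -5 - 2/7 = -37/7)
Q(R) = -6*R*(6 + R) (Q(R) = -3*(R + 6)*(R + R) = -3*(6 + R)*2*R = -6*R*(6 + R))
v(a) = -100 + a (v(a) = (a - 4) - 6*2*(6 + 2) = (-4 + a) - 6*2*8 = (-4 + a) - 96 = -100 + a)
1/(v(N(-5)) + 102) = 1/((-100 - 37/7) + 102) = 1/(-737/7 + 102) = 1/(-23/7) = -7/23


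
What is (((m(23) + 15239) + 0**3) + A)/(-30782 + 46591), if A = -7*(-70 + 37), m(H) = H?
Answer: 15493/15809 ≈ 0.98001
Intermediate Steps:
A = 231 (A = -7*(-33) = 231)
(((m(23) + 15239) + 0**3) + A)/(-30782 + 46591) = (((23 + 15239) + 0**3) + 231)/(-30782 + 46591) = ((15262 + 0) + 231)/15809 = (15262 + 231)*(1/15809) = 15493*(1/15809) = 15493/15809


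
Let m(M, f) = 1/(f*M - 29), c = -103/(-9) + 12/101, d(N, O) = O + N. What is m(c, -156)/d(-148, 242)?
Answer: -303/52203746 ≈ -5.8042e-6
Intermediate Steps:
d(N, O) = N + O
c = 10511/909 (c = -103*(-⅑) + 12*(1/101) = 103/9 + 12/101 = 10511/909 ≈ 11.563)
m(M, f) = 1/(-29 + M*f) (m(M, f) = 1/(M*f - 29) = 1/(-29 + M*f))
m(c, -156)/d(-148, 242) = 1/((-29 + (10511/909)*(-156))*(-148 + 242)) = 1/(-29 - 546572/303*94) = (1/94)/(-555359/303) = -303/555359*1/94 = -303/52203746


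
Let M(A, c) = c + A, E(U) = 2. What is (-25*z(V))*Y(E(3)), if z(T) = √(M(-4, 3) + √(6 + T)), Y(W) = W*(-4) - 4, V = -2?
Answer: 300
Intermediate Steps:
M(A, c) = A + c
Y(W) = -4 - 4*W (Y(W) = -4*W - 4 = -4 - 4*W)
z(T) = √(-1 + √(6 + T)) (z(T) = √((-4 + 3) + √(6 + T)) = √(-1 + √(6 + T)))
(-25*z(V))*Y(E(3)) = (-25*√(-1 + √(6 - 2)))*(-4 - 4*2) = (-25*√(-1 + √4))*(-4 - 8) = -25*√(-1 + 2)*(-12) = -25*√1*(-12) = -25*1*(-12) = -25*(-12) = 300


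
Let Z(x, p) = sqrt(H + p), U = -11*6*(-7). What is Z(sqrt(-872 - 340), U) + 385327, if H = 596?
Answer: 385327 + 23*sqrt(2) ≈ 3.8536e+5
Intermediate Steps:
U = 462 (U = -66*(-7) = 462)
Z(x, p) = sqrt(596 + p)
Z(sqrt(-872 - 340), U) + 385327 = sqrt(596 + 462) + 385327 = sqrt(1058) + 385327 = 23*sqrt(2) + 385327 = 385327 + 23*sqrt(2)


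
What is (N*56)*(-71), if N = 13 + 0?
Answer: -51688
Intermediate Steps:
N = 13
(N*56)*(-71) = (13*56)*(-71) = 728*(-71) = -51688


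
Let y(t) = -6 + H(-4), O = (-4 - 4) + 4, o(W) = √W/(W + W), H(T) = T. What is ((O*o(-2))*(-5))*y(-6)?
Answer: 50*I*√2 ≈ 70.711*I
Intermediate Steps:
o(W) = 1/(2*√W) (o(W) = √W/((2*W)) = (1/(2*W))*√W = 1/(2*√W))
O = -4 (O = -8 + 4 = -4)
y(t) = -10 (y(t) = -6 - 4 = -10)
((O*o(-2))*(-5))*y(-6) = (-2/√(-2)*(-5))*(-10) = (-2*(-I*√2/2)*(-5))*(-10) = (-(-1)*I*√2*(-5))*(-10) = ((I*√2)*(-5))*(-10) = -5*I*√2*(-10) = 50*I*√2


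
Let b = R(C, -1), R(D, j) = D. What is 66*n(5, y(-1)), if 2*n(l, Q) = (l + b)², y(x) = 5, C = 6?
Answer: 3993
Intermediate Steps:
b = 6
n(l, Q) = (6 + l)²/2 (n(l, Q) = (l + 6)²/2 = (6 + l)²/2)
66*n(5, y(-1)) = 66*((6 + 5)²/2) = 66*((½)*11²) = 66*((½)*121) = 66*(121/2) = 3993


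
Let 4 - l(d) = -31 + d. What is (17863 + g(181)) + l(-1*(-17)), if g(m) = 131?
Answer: 18012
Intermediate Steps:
l(d) = 35 - d (l(d) = 4 - (-31 + d) = 4 + (31 - d) = 35 - d)
(17863 + g(181)) + l(-1*(-17)) = (17863 + 131) + (35 - (-1)*(-17)) = 17994 + (35 - 1*17) = 17994 + (35 - 17) = 17994 + 18 = 18012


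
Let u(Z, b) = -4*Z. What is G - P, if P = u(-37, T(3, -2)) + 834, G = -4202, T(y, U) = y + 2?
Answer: -5184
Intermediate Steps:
T(y, U) = 2 + y
P = 982 (P = -4*(-37) + 834 = 148 + 834 = 982)
G - P = -4202 - 1*982 = -4202 - 982 = -5184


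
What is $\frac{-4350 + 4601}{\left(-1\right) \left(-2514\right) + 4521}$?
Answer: $\frac{251}{7035} \approx 0.035679$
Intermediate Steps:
$\frac{-4350 + 4601}{\left(-1\right) \left(-2514\right) + 4521} = \frac{251}{2514 + 4521} = \frac{251}{7035}$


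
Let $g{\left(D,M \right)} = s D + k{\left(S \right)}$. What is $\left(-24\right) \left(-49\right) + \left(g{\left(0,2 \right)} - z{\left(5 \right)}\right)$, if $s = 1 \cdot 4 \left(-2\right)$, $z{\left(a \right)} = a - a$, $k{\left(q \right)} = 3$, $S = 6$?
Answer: $1179$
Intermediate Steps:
$z{\left(a \right)} = 0$
$s = -8$ ($s = 4 \left(-2\right) = -8$)
$g{\left(D,M \right)} = 3 - 8 D$ ($g{\left(D,M \right)} = - 8 D + 3 = 3 - 8 D$)
$\left(-24\right) \left(-49\right) + \left(g{\left(0,2 \right)} - z{\left(5 \right)}\right) = \left(-24\right) \left(-49\right) + \left(\left(3 - 0\right) - 0\right) = 1176 + \left(\left(3 + 0\right) + 0\right) = 1176 + \left(3 + 0\right) = 1176 + 3 = 1179$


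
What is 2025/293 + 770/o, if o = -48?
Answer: -64205/7032 ≈ -9.1304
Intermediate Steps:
2025/293 + 770/o = 2025/293 + 770/(-48) = 2025*(1/293) + 770*(-1/48) = 2025/293 - 385/24 = -64205/7032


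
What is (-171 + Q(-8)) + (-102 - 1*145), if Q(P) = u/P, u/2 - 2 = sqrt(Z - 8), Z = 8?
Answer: -837/2 ≈ -418.50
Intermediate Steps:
u = 4 (u = 4 + 2*sqrt(8 - 8) = 4 + 2*sqrt(0) = 4 + 2*0 = 4 + 0 = 4)
Q(P) = 4/P
(-171 + Q(-8)) + (-102 - 1*145) = (-171 + 4/(-8)) + (-102 - 1*145) = (-171 + 4*(-1/8)) + (-102 - 145) = (-171 - 1/2) - 247 = -343/2 - 247 = -837/2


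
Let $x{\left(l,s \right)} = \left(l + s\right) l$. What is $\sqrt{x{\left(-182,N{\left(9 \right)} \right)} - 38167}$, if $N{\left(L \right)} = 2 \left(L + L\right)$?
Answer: $i \sqrt{11595} \approx 107.68 i$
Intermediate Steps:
$N{\left(L \right)} = 4 L$ ($N{\left(L \right)} = 2 \cdot 2 L = 4 L$)
$x{\left(l,s \right)} = l \left(l + s\right)$
$\sqrt{x{\left(-182,N{\left(9 \right)} \right)} - 38167} = \sqrt{- 182 \left(-182 + 4 \cdot 9\right) - 38167} = \sqrt{- 182 \left(-182 + 36\right) - 38167} = \sqrt{\left(-182\right) \left(-146\right) - 38167} = \sqrt{26572 - 38167} = \sqrt{-11595} = i \sqrt{11595}$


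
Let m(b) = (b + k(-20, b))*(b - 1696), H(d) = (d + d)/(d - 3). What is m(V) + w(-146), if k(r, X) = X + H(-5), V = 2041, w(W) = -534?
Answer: 5632749/4 ≈ 1.4082e+6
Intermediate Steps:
H(d) = 2*d/(-3 + d) (H(d) = (2*d)/(-3 + d) = 2*d/(-3 + d))
k(r, X) = 5/4 + X (k(r, X) = X + 2*(-5)/(-3 - 5) = X + 2*(-5)/(-8) = X + 2*(-5)*(-1/8) = X + 5/4 = 5/4 + X)
m(b) = (-1696 + b)*(5/4 + 2*b) (m(b) = (b + (5/4 + b))*(b - 1696) = (5/4 + 2*b)*(-1696 + b) = (-1696 + b)*(5/4 + 2*b))
m(V) + w(-146) = (-2120 + 2*2041**2 - 13563/4*2041) - 534 = (-2120 + 2*4165681 - 27682083/4) - 534 = (-2120 + 8331362 - 27682083/4) - 534 = 5634885/4 - 534 = 5632749/4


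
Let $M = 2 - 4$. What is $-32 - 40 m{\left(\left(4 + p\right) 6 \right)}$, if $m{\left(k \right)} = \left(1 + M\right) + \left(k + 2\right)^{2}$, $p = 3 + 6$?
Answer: $-255992$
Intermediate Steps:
$p = 9$
$M = -2$
$m{\left(k \right)} = -1 + \left(2 + k\right)^{2}$ ($m{\left(k \right)} = \left(1 - 2\right) + \left(k + 2\right)^{2} = -1 + \left(2 + k\right)^{2}$)
$-32 - 40 m{\left(\left(4 + p\right) 6 \right)} = -32 - 40 \left(-1 + \left(2 + \left(4 + 9\right) 6\right)^{2}\right) = -32 - 40 \left(-1 + \left(2 + 13 \cdot 6\right)^{2}\right) = -32 - 40 \left(-1 + \left(2 + 78\right)^{2}\right) = -32 - 40 \left(-1 + 80^{2}\right) = -32 - 40 \left(-1 + 6400\right) = -32 - 255960 = -255992$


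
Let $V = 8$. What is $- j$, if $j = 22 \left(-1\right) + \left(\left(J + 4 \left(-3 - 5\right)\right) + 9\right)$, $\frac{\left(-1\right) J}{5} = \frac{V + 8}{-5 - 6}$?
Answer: $\frac{415}{11} \approx 37.727$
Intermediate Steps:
$J = \frac{80}{11}$ ($J = - 5 \frac{8 + 8}{-5 - 6} = - 5 \frac{16}{-11} = - 5 \cdot 16 \left(- \frac{1}{11}\right) = \left(-5\right) \left(- \frac{16}{11}\right) = \frac{80}{11} \approx 7.2727$)
$j = - \frac{415}{11}$ ($j = 22 \left(-1\right) + \left(\left(\frac{80}{11} + 4 \left(-3 - 5\right)\right) + 9\right) = -22 + \left(\left(\frac{80}{11} + 4 \left(-3 - 5\right)\right) + 9\right) = -22 + \left(\left(\frac{80}{11} + 4 \left(-8\right)\right) + 9\right) = -22 + \left(\left(\frac{80}{11} - 32\right) + 9\right) = -22 + \left(- \frac{272}{11} + 9\right) = -22 - \frac{173}{11} = - \frac{415}{11} \approx -37.727$)
$- j = \left(-1\right) \left(- \frac{415}{11}\right) = \frac{415}{11}$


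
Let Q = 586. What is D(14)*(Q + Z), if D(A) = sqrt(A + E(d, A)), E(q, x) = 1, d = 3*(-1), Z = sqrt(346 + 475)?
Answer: sqrt(15)*(586 + sqrt(821)) ≈ 2380.5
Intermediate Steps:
Z = sqrt(821) ≈ 28.653
d = -3
D(A) = sqrt(1 + A) (D(A) = sqrt(A + 1) = sqrt(1 + A))
D(14)*(Q + Z) = sqrt(1 + 14)*(586 + sqrt(821)) = sqrt(15)*(586 + sqrt(821))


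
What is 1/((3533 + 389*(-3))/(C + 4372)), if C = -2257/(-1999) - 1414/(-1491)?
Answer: 1862425303/1007412042 ≈ 1.8487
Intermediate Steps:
C = 884539/425787 (C = -2257*(-1/1999) - 1414*(-1/1491) = 2257/1999 + 202/213 = 884539/425787 ≈ 2.0774)
1/((3533 + 389*(-3))/(C + 4372)) = 1/((3533 + 389*(-3))/(884539/425787 + 4372)) = 1/((3533 - 1167)/(1862425303/425787)) = 1/(2366*(425787/1862425303)) = 1/(1007412042/1862425303) = 1862425303/1007412042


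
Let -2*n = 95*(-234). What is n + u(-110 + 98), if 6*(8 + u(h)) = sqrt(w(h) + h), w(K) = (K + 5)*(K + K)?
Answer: 11107 + sqrt(39)/3 ≈ 11109.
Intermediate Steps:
w(K) = 2*K*(5 + K) (w(K) = (5 + K)*(2*K) = 2*K*(5 + K))
u(h) = -8 + sqrt(h + 2*h*(5 + h))/6 (u(h) = -8 + sqrt(2*h*(5 + h) + h)/6 = -8 + sqrt(h + 2*h*(5 + h))/6)
n = 11115 (n = -95*(-234)/2 = -1/2*(-22230) = 11115)
n + u(-110 + 98) = 11115 + (-8 + sqrt((-110 + 98)*(11 + 2*(-110 + 98)))/6) = 11115 + (-8 + sqrt(-12*(11 + 2*(-12)))/6) = 11115 + (-8 + sqrt(-12*(11 - 24))/6) = 11115 + (-8 + sqrt(-12*(-13))/6) = 11115 + (-8 + sqrt(156)/6) = 11115 + (-8 + (2*sqrt(39))/6) = 11115 + (-8 + sqrt(39)/3) = 11107 + sqrt(39)/3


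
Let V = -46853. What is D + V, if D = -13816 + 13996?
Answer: -46673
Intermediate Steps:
D = 180
D + V = 180 - 46853 = -46673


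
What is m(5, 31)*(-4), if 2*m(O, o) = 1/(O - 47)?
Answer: 1/21 ≈ 0.047619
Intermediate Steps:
m(O, o) = 1/(2*(-47 + O)) (m(O, o) = 1/(2*(O - 47)) = 1/(2*(-47 + O)))
m(5, 31)*(-4) = (1/(2*(-47 + 5)))*(-4) = ((1/2)/(-42))*(-4) = ((1/2)*(-1/42))*(-4) = -1/84*(-4) = 1/21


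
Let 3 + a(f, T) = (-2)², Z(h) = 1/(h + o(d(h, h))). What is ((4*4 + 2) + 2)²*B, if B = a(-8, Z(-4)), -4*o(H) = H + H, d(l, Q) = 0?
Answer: 400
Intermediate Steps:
o(H) = -H/2 (o(H) = -(H + H)/4 = -H/2)
Z(h) = 1/h (Z(h) = 1/(h - ½*0) = 1/(h + 0) = 1/h)
a(f, T) = 1 (a(f, T) = -3 + (-2)² = -3 + 4 = 1)
B = 1
((4*4 + 2) + 2)²*B = ((4*4 + 2) + 2)²*1 = ((16 + 2) + 2)²*1 = (18 + 2)²*1 = 20²*1 = 400*1 = 400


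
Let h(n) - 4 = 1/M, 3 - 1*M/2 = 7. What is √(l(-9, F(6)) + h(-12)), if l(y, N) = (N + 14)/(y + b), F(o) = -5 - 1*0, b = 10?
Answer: √206/4 ≈ 3.5882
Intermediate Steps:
M = -8 (M = 6 - 2*7 = 6 - 14 = -8)
F(o) = -5 (F(o) = -5 + 0 = -5)
l(y, N) = (14 + N)/(10 + y) (l(y, N) = (N + 14)/(y + 10) = (14 + N)/(10 + y))
h(n) = 31/8 (h(n) = 4 + 1/(-8) = 4 - ⅛ = 31/8)
√(l(-9, F(6)) + h(-12)) = √((14 - 5)/(10 - 9) + 31/8) = √(9/1 + 31/8) = √(1*9 + 31/8) = √(9 + 31/8) = √(103/8) = √206/4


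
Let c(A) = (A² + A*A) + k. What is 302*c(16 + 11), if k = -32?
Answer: 430652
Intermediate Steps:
c(A) = -32 + 2*A² (c(A) = (A² + A*A) - 32 = (A² + A²) - 32 = 2*A² - 32 = -32 + 2*A²)
302*c(16 + 11) = 302*(-32 + 2*(16 + 11)²) = 302*(-32 + 2*27²) = 302*(-32 + 2*729) = 302*(-32 + 1458) = 302*1426 = 430652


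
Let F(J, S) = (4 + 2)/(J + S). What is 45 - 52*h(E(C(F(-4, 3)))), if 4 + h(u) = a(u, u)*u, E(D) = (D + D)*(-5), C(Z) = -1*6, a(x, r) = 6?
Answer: -18467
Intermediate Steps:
F(J, S) = 6/(J + S)
C(Z) = -6
E(D) = -10*D (E(D) = (2*D)*(-5) = -10*D)
h(u) = -4 + 6*u
45 - 52*h(E(C(F(-4, 3)))) = 45 - 52*(-4 + 6*(-10*(-6))) = 45 - 52*(-4 + 6*60) = 45 - 52*(-4 + 360) = 45 - 52*356 = 45 - 18512 = -18467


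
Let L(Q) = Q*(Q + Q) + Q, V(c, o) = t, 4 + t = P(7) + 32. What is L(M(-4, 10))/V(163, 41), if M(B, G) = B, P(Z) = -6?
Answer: 14/11 ≈ 1.2727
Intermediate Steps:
t = 22 (t = -4 + (-6 + 32) = -4 + 26 = 22)
V(c, o) = 22
L(Q) = Q + 2*Q² (L(Q) = Q*(2*Q) + Q = 2*Q² + Q = Q + 2*Q²)
L(M(-4, 10))/V(163, 41) = -4*(1 + 2*(-4))/22 = -4*(1 - 8)*(1/22) = -4*(-7)*(1/22) = 28*(1/22) = 14/11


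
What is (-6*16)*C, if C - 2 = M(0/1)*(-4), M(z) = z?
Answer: -192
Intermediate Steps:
C = 2 (C = 2 + (0/1)*(-4) = 2 + (0*1)*(-4) = 2 + 0*(-4) = 2 + 0 = 2)
(-6*16)*C = -6*16*2 = -96*2 = -192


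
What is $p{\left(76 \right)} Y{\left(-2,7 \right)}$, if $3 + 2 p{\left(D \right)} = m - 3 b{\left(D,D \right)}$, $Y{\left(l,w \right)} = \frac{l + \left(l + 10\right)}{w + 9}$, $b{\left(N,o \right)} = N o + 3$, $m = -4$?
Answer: $-3252$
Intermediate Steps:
$b{\left(N,o \right)} = 3 + N o$
$Y{\left(l,w \right)} = \frac{10 + 2 l}{9 + w}$ ($Y{\left(l,w \right)} = \frac{l + \left(10 + l\right)}{9 + w} = \frac{10 + 2 l}{9 + w}$)
$p{\left(D \right)} = -8 - \frac{3 D^{2}}{2}$ ($p{\left(D \right)} = - \frac{3}{2} + \frac{-4 - 3 \left(3 + D D\right)}{2} = - \frac{3}{2} + \frac{-4 - 3 \left(3 + D^{2}\right)}{2} = - \frac{3}{2} + \frac{-4 - \left(9 + 3 D^{2}\right)}{2} = - \frac{3}{2} + \frac{-13 - 3 D^{2}}{2} = - \frac{3}{2} - \left(\frac{13}{2} + \frac{3 D^{2}}{2}\right) = -8 - \frac{3 D^{2}}{2}$)
$p{\left(76 \right)} Y{\left(-2,7 \right)} = \left(-8 - \frac{3 \cdot 76^{2}}{2}\right) \frac{2 \left(5 - 2\right)}{9 + 7} = \left(-8 - 8664\right) 2 \cdot \frac{1}{16} \cdot 3 = \left(-8672\right) \frac{3}{8} = -3252$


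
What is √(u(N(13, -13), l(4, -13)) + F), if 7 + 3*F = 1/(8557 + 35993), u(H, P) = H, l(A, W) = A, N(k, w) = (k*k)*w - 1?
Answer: I*√19408920234/2970 ≈ 46.908*I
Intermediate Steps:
N(k, w) = -1 + w*k² (N(k, w) = k²*w - 1 = w*k² - 1 = -1 + w*k²)
F = -311849/133650 (F = -7/3 + 1/(3*(8557 + 35993)) = -7/3 + (⅓)/44550 = -7/3 + (⅓)*(1/44550) = -7/3 + 1/133650 = -311849/133650 ≈ -2.3333)
√(u(N(13, -13), l(4, -13)) + F) = √((-1 - 13*13²) - 311849/133650) = √((-1 - 13*169) - 311849/133650) = √((-1 - 2197) - 311849/133650) = √(-2198 - 311849/133650) = √(-294074549/133650) = I*√19408920234/2970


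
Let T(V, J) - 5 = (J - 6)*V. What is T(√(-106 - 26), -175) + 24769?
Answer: 24774 - 362*I*√33 ≈ 24774.0 - 2079.5*I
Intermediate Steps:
T(V, J) = 5 + V*(-6 + J) (T(V, J) = 5 + (J - 6)*V = 5 + (-6 + J)*V = 5 + V*(-6 + J))
T(√(-106 - 26), -175) + 24769 = (5 - 6*√(-106 - 26) - 175*√(-106 - 26)) + 24769 = (5 - 12*I*√33 - 350*I*√33) + 24769 = (5 - 362*I*√33) + 24769 = 24774 - 362*I*√33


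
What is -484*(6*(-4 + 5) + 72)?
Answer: -37752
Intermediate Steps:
-484*(6*(-4 + 5) + 72) = -484*(6*1 + 72) = -484*(6 + 72) = -484*78 = -37752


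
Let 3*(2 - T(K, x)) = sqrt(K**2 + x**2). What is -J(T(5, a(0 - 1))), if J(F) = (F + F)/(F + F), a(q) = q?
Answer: -1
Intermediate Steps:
T(K, x) = 2 - sqrt(K**2 + x**2)/3
J(F) = 1 (J(F) = (2*F)/((2*F)) = (2*F)*(1/(2*F)) = 1)
-J(T(5, a(0 - 1))) = -1*1 = -1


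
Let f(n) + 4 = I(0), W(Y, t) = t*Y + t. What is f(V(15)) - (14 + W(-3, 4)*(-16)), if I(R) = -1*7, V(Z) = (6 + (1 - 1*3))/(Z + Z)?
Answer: -153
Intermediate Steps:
W(Y, t) = t + Y*t (W(Y, t) = Y*t + t = t + Y*t)
V(Z) = 2/Z (V(Z) = (6 + (1 - 3))/((2*Z)) = (6 - 2)*(1/(2*Z)) = 4*(1/(2*Z)) = 2/Z)
I(R) = -7
f(n) = -11 (f(n) = -4 - 7 = -11)
f(V(15)) - (14 + W(-3, 4)*(-16)) = -11 - (14 + (4*(1 - 3))*(-16)) = -11 - (14 + (4*(-2))*(-16)) = -11 - (14 - 8*(-16)) = -11 - (14 + 128) = -11 - 1*142 = -11 - 142 = -153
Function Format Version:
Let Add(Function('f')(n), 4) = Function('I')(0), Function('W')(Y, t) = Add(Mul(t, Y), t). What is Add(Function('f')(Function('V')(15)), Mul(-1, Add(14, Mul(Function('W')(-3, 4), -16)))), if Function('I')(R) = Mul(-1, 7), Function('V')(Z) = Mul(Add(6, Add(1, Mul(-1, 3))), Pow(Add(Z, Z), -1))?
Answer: -153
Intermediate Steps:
Function('W')(Y, t) = Add(t, Mul(Y, t)) (Function('W')(Y, t) = Add(Mul(Y, t), t) = Add(t, Mul(Y, t)))
Function('V')(Z) = Mul(2, Pow(Z, -1)) (Function('V')(Z) = Mul(Add(6, Add(1, -3)), Pow(Mul(2, Z), -1)) = Mul(Add(6, -2), Mul(Rational(1, 2), Pow(Z, -1))) = Mul(4, Mul(Rational(1, 2), Pow(Z, -1))) = Mul(2, Pow(Z, -1)))
Function('I')(R) = -7
Function('f')(n) = -11 (Function('f')(n) = Add(-4, -7) = -11)
Add(Function('f')(Function('V')(15)), Mul(-1, Add(14, Mul(Function('W')(-3, 4), -16)))) = Add(-11, Mul(-1, Add(14, Mul(Mul(4, Add(1, -3)), -16)))) = Add(-11, Mul(-1, Add(14, Mul(Mul(4, -2), -16)))) = Add(-11, Mul(-1, Add(14, Mul(-8, -16)))) = Add(-11, Mul(-1, Add(14, 128))) = Add(-11, Mul(-1, 142)) = Add(-11, -142) = -153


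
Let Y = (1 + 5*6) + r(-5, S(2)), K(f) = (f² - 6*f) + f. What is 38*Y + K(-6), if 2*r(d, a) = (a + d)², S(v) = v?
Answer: 1415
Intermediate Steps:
K(f) = f² - 5*f
r(d, a) = (a + d)²/2
Y = 71/2 (Y = (1 + 5*6) + (2 - 5)²/2 = (1 + 30) + (½)*(-3)² = 31 + (½)*9 = 31 + 9/2 = 71/2 ≈ 35.500)
38*Y + K(-6) = 38*(71/2) - 6*(-5 - 6) = 1349 - 6*(-11) = 1349 + 66 = 1415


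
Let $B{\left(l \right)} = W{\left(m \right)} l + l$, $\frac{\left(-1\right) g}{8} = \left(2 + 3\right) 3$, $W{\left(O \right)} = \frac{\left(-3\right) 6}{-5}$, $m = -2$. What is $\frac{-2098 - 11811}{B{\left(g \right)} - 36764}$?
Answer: $\frac{13909}{37316} \approx 0.37274$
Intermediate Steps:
$W{\left(O \right)} = \frac{18}{5}$ ($W{\left(O \right)} = \left(-18\right) \left(- \frac{1}{5}\right) = \frac{18}{5}$)
$g = -120$ ($g = - 8 \left(2 + 3\right) 3 = - 8 \cdot 5 \cdot 3 = \left(-8\right) 15 = -120$)
$B{\left(l \right)} = \frac{23 l}{5}$ ($B{\left(l \right)} = \frac{18 l}{5} + l = \frac{23 l}{5}$)
$\frac{-2098 - 11811}{B{\left(g \right)} - 36764} = \frac{-2098 - 11811}{\frac{23}{5} \left(-120\right) - 36764} = - \frac{13909}{-552 - 36764} = - \frac{13909}{-37316} = \left(-13909\right) \left(- \frac{1}{37316}\right) = \frac{13909}{37316}$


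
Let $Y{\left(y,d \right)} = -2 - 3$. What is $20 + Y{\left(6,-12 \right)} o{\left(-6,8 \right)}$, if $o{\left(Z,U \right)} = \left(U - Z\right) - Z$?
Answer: $-80$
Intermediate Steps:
$Y{\left(y,d \right)} = -5$ ($Y{\left(y,d \right)} = -2 - 3 = -5$)
$o{\left(Z,U \right)} = U - 2 Z$
$20 + Y{\left(6,-12 \right)} o{\left(-6,8 \right)} = 20 - 5 \left(8 - -12\right) = 20 - 5 \left(8 + 12\right) = 20 - 100 = -80$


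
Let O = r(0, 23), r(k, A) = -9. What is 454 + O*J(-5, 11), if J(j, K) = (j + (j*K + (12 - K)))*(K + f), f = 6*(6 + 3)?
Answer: 34969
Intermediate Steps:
O = -9
f = 54 (f = 6*9 = 54)
J(j, K) = (54 + K)*(12 + j - K + K*j) (J(j, K) = (j + (j*K + (12 - K)))*(K + 54) = (j + (K*j + (12 - K)))*(54 + K) = (j + (12 - K + K*j))*(54 + K) = (12 + j - K + K*j)*(54 + K) = (54 + K)*(12 + j - K + K*j))
454 + O*J(-5, 11) = 454 - 9*(648 - 1*11² - 42*11 + 54*(-5) - 5*11² + 55*11*(-5)) = 454 - 9*(648 - 1*121 - 462 - 270 - 5*121 - 3025) = 454 - 9*(648 - 121 - 462 - 270 - 605 - 3025) = 454 - 9*(-3835) = 454 + 34515 = 34969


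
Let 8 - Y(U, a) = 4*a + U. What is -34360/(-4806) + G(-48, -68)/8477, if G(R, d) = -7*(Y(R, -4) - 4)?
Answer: 20641576/2910033 ≈ 7.0932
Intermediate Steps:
Y(U, a) = 8 - U - 4*a (Y(U, a) = 8 - (4*a + U) = 8 - (U + 4*a) = 8 + (-U - 4*a) = 8 - U - 4*a)
G(R, d) = -140 + 7*R (G(R, d) = -7*((8 - R - 4*(-4)) - 4) = -7*((8 - R + 16) - 4) = -7*((24 - R) - 4) = -7*(20 - R) = -140 + 7*R)
-34360/(-4806) + G(-48, -68)/8477 = -34360/(-4806) + (-140 + 7*(-48))/8477 = -34360*(-1/4806) + (-140 - 336)*(1/8477) = 17180/2403 - 476*1/8477 = 17180/2403 - 68/1211 = 20641576/2910033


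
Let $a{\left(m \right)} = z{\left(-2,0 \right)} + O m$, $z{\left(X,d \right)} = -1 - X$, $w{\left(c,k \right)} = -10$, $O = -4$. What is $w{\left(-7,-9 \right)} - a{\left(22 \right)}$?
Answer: $77$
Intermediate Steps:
$a{\left(m \right)} = 1 - 4 m$ ($a{\left(m \right)} = \left(-1 - -2\right) - 4 m = \left(-1 + 2\right) - 4 m = 1 - 4 m$)
$w{\left(-7,-9 \right)} - a{\left(22 \right)} = -10 - \left(1 - 88\right) = -10 - -87 = -10 + 87 = 77$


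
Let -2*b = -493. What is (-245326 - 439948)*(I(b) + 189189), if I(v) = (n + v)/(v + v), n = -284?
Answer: -63915601575723/493 ≈ -1.2965e+11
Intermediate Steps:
b = 493/2 (b = -1/2*(-493) = 493/2 ≈ 246.50)
I(v) = (-284 + v)/(2*v) (I(v) = (-284 + v)/(v + v) = (-284 + v)/((2*v)) = (-284 + v)*(1/(2*v)) = (-284 + v)/(2*v))
(-245326 - 439948)*(I(b) + 189189) = (-245326 - 439948)*((-284 + 493/2)/(2*(493/2)) + 189189) = -685274*((1/2)*(2/493)*(-75/2) + 189189) = -685274*(-75/986 + 189189) = -685274*186540279/986 = -63915601575723/493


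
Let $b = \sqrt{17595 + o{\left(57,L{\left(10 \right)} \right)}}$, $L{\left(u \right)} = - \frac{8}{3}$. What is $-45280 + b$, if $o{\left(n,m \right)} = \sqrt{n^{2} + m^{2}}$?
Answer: $-45280 + \frac{\sqrt{158355 + 3 \sqrt{29305}}}{3} \approx -45147.0$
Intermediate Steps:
$L{\left(u \right)} = - \frac{8}{3}$ ($L{\left(u \right)} = \left(-8\right) \frac{1}{3} = - \frac{8}{3}$)
$o{\left(n,m \right)} = \sqrt{m^{2} + n^{2}}$
$b = \sqrt{17595 + \frac{\sqrt{29305}}{3}}$ ($b = \sqrt{17595 + \sqrt{\left(- \frac{8}{3}\right)^{2} + 57^{2}}} = \sqrt{17595 + \sqrt{\frac{64}{9} + 3249}} = \sqrt{17595 + \sqrt{\frac{29305}{9}}} = \sqrt{17595 + \frac{\sqrt{29305}}{3}} \approx 132.86$)
$-45280 + b = -45280 + \frac{\sqrt{158355 + 3 \sqrt{29305}}}{3}$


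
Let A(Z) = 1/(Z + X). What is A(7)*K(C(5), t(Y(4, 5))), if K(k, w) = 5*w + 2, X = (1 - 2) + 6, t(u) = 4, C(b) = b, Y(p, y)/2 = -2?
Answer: 11/6 ≈ 1.8333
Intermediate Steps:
Y(p, y) = -4 (Y(p, y) = 2*(-2) = -4)
X = 5 (X = -1 + 6 = 5)
A(Z) = 1/(5 + Z) (A(Z) = 1/(Z + 5) = 1/(5 + Z))
K(k, w) = 2 + 5*w
A(7)*K(C(5), t(Y(4, 5))) = (2 + 5*4)/(5 + 7) = (2 + 20)/12 = (1/12)*22 = 11/6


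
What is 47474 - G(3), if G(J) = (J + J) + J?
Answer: 47465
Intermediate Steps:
G(J) = 3*J (G(J) = 2*J + J = 3*J)
47474 - G(3) = 47474 - 3*3 = 47474 - 1*9 = 47474 - 9 = 47465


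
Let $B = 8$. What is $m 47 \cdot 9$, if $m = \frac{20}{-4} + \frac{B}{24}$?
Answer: $-1974$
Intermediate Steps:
$m = - \frac{14}{3}$ ($m = \frac{20}{-4} + \frac{8}{24} = 20 \left(- \frac{1}{4}\right) + 8 \cdot \frac{1}{24} = -5 + \frac{1}{3} = - \frac{14}{3} \approx -4.6667$)
$m 47 \cdot 9 = \left(- \frac{14}{3}\right) 47 \cdot 9 = \left(- \frac{658}{3}\right) 9 = -1974$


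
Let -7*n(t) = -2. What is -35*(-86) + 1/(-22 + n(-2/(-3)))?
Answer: 457513/152 ≈ 3010.0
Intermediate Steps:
n(t) = 2/7 (n(t) = -1/7*(-2) = 2/7)
-35*(-86) + 1/(-22 + n(-2/(-3))) = -35*(-86) + 1/(-22 + 2/7) = 3010 + 1/(-152/7) = 3010 - 7/152 = 457513/152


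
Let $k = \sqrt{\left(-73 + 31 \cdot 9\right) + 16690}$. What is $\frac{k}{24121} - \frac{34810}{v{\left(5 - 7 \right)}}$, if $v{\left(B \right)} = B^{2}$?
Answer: $- \frac{17405}{2} + \frac{16 \sqrt{66}}{24121} \approx -8702.5$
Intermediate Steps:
$k = 16 \sqrt{66}$ ($k = \sqrt{\left(-73 + 279\right) + 16690} = \sqrt{206 + 16690} = \sqrt{16896} = 16 \sqrt{66} \approx 129.98$)
$\frac{k}{24121} - \frac{34810}{v{\left(5 - 7 \right)}} = \frac{16 \sqrt{66}}{24121} - \frac{34810}{\left(5 - 7\right)^{2}} = 16 \sqrt{66} \cdot \frac{1}{24121} - \frac{34810}{\left(5 - 7\right)^{2}} = \frac{16 \sqrt{66}}{24121} - \frac{34810}{\left(-2\right)^{2}} = \frac{16 \sqrt{66}}{24121} - \frac{34810}{4} = \frac{16 \sqrt{66}}{24121} - \frac{17405}{2} = - \frac{17405}{2} + \frac{16 \sqrt{66}}{24121}$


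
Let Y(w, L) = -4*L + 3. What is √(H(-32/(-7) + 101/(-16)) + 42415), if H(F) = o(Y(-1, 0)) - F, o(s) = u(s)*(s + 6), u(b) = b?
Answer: √33275893/28 ≈ 206.02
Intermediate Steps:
Y(w, L) = 3 - 4*L
o(s) = s*(6 + s) (o(s) = s*(s + 6) = s*(6 + s))
H(F) = 27 - F (H(F) = (3 - 4*0)*(6 + (3 - 4*0)) - F = (3 + 0)*(6 + (3 + 0)) - F = 3*(6 + 3) - F = 3*9 - F = 27 - F)
√(H(-32/(-7) + 101/(-16)) + 42415) = √((27 - (-32/(-7) + 101/(-16))) + 42415) = √((27 - (-32*(-⅐) + 101*(-1/16))) + 42415) = √((27 - (32/7 - 101/16)) + 42415) = √((27 - 1*(-195/112)) + 42415) = √((27 + 195/112) + 42415) = √(3219/112 + 42415) = √(4753699/112) = √33275893/28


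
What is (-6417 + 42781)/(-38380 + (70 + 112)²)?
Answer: -9091/1314 ≈ -6.9186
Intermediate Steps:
(-6417 + 42781)/(-38380 + (70 + 112)²) = 36364/(-38380 + 182²) = 36364/(-38380 + 33124) = 36364/(-5256) = 36364*(-1/5256) = -9091/1314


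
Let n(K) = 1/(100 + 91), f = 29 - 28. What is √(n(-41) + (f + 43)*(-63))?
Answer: I*√101125141/191 ≈ 52.65*I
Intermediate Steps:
f = 1
n(K) = 1/191
√(n(-41) + (f + 43)*(-63)) = √(1/191 + (1 + 43)*(-63)) = √(1/191 + 44*(-63)) = √(1/191 - 2772) = √(-529451/191) = I*√101125141/191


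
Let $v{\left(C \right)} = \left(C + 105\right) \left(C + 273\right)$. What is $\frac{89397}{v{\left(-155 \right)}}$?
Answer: $- \frac{89397}{5900} \approx -15.152$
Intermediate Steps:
$v{\left(C \right)} = \left(105 + C\right) \left(273 + C\right)$
$\frac{89397}{v{\left(-155 \right)}} = \frac{89397}{28665 + \left(-155\right)^{2} + 378 \left(-155\right)} = \frac{89397}{28665 + 24025 - 58590} = \frac{89397}{-5900} = 89397 \left(- \frac{1}{5900}\right) = - \frac{89397}{5900}$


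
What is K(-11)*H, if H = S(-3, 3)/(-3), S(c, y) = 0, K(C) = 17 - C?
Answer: 0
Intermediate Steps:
H = 0 (H = 0/(-3) = 0*(-⅓) = 0)
K(-11)*H = (17 - 1*(-11))*0 = (17 + 11)*0 = 28*0 = 0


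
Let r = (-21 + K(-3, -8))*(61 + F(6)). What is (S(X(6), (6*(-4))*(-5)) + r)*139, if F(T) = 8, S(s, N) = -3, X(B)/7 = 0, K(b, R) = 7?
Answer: -134691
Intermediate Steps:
X(B) = 0 (X(B) = 7*0 = 0)
r = -966 (r = (-21 + 7)*(61 + 8) = -14*69 = -966)
(S(X(6), (6*(-4))*(-5)) + r)*139 = (-3 - 966)*139 = -969*139 = -134691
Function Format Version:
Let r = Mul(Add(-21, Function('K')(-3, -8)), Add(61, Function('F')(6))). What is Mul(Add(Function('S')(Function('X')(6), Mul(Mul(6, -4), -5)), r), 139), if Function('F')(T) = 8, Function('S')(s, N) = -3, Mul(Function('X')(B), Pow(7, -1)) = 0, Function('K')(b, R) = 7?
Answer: -134691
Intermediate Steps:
Function('X')(B) = 0 (Function('X')(B) = Mul(7, 0) = 0)
r = -966 (r = Mul(Add(-21, 7), Add(61, 8)) = Mul(-14, 69) = -966)
Mul(Add(Function('S')(Function('X')(6), Mul(Mul(6, -4), -5)), r), 139) = Mul(Add(-3, -966), 139) = Mul(-969, 139) = -134691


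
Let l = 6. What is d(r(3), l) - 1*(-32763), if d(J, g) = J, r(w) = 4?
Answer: 32767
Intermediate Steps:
d(r(3), l) - 1*(-32763) = 4 - 1*(-32763) = 4 + 32763 = 32767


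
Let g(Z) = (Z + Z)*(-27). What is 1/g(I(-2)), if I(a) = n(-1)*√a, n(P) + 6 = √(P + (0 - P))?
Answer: -I*√2/648 ≈ -0.0021824*I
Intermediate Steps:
n(P) = -6 (n(P) = -6 + √(P + (0 - P)) = -6 + √(P - P) = -6 + √0 = -6 + 0 = -6)
I(a) = -6*√a
g(Z) = -54*Z (g(Z) = (2*Z)*(-27) = -54*Z)
1/g(I(-2)) = 1/(-(-324)*√(-2)) = 1/(-(-324)*I*√2) = 1/(324*I*√2) = -I*√2/648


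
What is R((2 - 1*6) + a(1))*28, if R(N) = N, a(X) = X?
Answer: -84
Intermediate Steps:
R((2 - 1*6) + a(1))*28 = ((2 - 1*6) + 1)*28 = ((2 - 6) + 1)*28 = (-4 + 1)*28 = -3*28 = -84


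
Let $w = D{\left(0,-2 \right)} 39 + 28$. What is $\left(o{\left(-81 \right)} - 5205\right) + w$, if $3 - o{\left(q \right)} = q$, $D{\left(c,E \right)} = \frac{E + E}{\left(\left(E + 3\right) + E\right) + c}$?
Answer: $-4937$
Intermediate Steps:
$D{\left(c,E \right)} = \frac{2 E}{3 + c + 2 E}$ ($D{\left(c,E \right)} = \frac{2 E}{\left(\left(3 + E\right) + E\right) + c} = \frac{2 E}{\left(3 + 2 E\right) + c} = \frac{2 E}{3 + c + 2 E}$)
$w = 184$ ($w = 2 \left(-2\right) \frac{1}{3 + 0 + 2 \left(-2\right)} 39 + 28 = 2 \left(-2\right) \frac{1}{3 + 0 - 4} \cdot 39 + 28 = 2 \left(-2\right) \frac{1}{-1} \cdot 39 + 28 = 2 \left(-2\right) \left(-1\right) 39 + 28 = 4 \cdot 39 + 28 = 156 + 28 = 184$)
$o{\left(q \right)} = 3 - q$
$\left(o{\left(-81 \right)} - 5205\right) + w = \left(\left(3 - -81\right) - 5205\right) + 184 = \left(\left(3 + 81\right) - 5205\right) + 184 = \left(84 - 5205\right) + 184 = -5121 + 184 = -4937$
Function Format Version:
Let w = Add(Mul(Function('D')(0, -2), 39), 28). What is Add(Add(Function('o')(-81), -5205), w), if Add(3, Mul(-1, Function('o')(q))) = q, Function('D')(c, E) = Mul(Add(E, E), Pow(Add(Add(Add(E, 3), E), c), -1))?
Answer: -4937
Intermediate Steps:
Function('D')(c, E) = Mul(2, E, Pow(Add(3, c, Mul(2, E)), -1)) (Function('D')(c, E) = Mul(Mul(2, E), Pow(Add(Add(Add(3, E), E), c), -1)) = Mul(Mul(2, E), Pow(Add(Add(3, Mul(2, E)), c), -1)) = Mul(Mul(2, E), Pow(Add(3, c, Mul(2, E)), -1)) = Mul(2, E, Pow(Add(3, c, Mul(2, E)), -1)))
w = 184 (w = Add(Mul(Mul(2, -2, Pow(Add(3, 0, Mul(2, -2)), -1)), 39), 28) = Add(Mul(Mul(2, -2, Pow(Add(3, 0, -4), -1)), 39), 28) = Add(Mul(Mul(2, -2, Pow(-1, -1)), 39), 28) = Add(Mul(Mul(2, -2, -1), 39), 28) = Add(Mul(4, 39), 28) = Add(156, 28) = 184)
Function('o')(q) = Add(3, Mul(-1, q))
Add(Add(Function('o')(-81), -5205), w) = Add(Add(Add(3, Mul(-1, -81)), -5205), 184) = Add(Add(Add(3, 81), -5205), 184) = Add(Add(84, -5205), 184) = Add(-5121, 184) = -4937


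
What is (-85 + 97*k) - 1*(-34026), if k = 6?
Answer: 34523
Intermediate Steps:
(-85 + 97*k) - 1*(-34026) = (-85 + 97*6) - 1*(-34026) = (-85 + 582) + 34026 = 497 + 34026 = 34523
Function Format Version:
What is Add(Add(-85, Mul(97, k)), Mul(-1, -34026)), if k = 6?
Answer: 34523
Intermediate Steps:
Add(Add(-85, Mul(97, k)), Mul(-1, -34026)) = Add(Add(-85, Mul(97, 6)), Mul(-1, -34026)) = Add(Add(-85, 582), 34026) = Add(497, 34026) = 34523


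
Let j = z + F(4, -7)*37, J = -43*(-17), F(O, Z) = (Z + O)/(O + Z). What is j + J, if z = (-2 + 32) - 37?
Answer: 761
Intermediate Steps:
F(O, Z) = 1 (F(O, Z) = (O + Z)/(O + Z) = 1)
z = -7 (z = 30 - 37 = -7)
J = 731
j = 30 (j = -7 + 1*37 = -7 + 37 = 30)
j + J = 30 + 731 = 761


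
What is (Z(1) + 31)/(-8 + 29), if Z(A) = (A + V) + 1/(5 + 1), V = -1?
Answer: 187/126 ≈ 1.4841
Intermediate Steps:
Z(A) = -⅚ + A (Z(A) = (A - 1) + 1/(5 + 1) = (-1 + A) + 1/6 = (-1 + A) + ⅙ = -⅚ + A)
(Z(1) + 31)/(-8 + 29) = ((-⅚ + 1) + 31)/(-8 + 29) = (⅙ + 31)/21 = (1/21)*(187/6) = 187/126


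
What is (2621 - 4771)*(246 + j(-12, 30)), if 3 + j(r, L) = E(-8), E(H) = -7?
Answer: -507400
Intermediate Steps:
j(r, L) = -10 (j(r, L) = -3 - 7 = -10)
(2621 - 4771)*(246 + j(-12, 30)) = (2621 - 4771)*(246 - 10) = -2150*236 = -507400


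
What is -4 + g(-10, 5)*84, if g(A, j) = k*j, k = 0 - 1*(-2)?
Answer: 836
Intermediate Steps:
k = 2 (k = 0 + 2 = 2)
g(A, j) = 2*j
-4 + g(-10, 5)*84 = -4 + (2*5)*84 = -4 + 10*84 = -4 + 840 = 836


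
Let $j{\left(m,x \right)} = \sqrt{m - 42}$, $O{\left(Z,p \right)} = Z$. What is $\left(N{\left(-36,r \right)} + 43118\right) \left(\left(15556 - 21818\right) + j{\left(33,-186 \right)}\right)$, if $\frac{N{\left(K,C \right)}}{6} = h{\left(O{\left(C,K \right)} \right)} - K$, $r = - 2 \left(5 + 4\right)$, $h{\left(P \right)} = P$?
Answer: $-270681212 + 129678 i \approx -2.7068 \cdot 10^{8} + 1.2968 \cdot 10^{5} i$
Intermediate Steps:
$j{\left(m,x \right)} = \sqrt{-42 + m}$
$r = -18$ ($r = \left(-2\right) 9 = -18$)
$N{\left(K,C \right)} = - 6 K + 6 C$ ($N{\left(K,C \right)} = 6 \left(C - K\right) = - 6 K + 6 C$)
$\left(N{\left(-36,r \right)} + 43118\right) \left(\left(15556 - 21818\right) + j{\left(33,-186 \right)}\right) = \left(\left(\left(-6\right) \left(-36\right) + 6 \left(-18\right)\right) + 43118\right) \left(\left(15556 - 21818\right) + \sqrt{-42 + 33}\right) = \left(\left(216 - 108\right) + 43118\right) \left(-6262 + \sqrt{-9}\right) = \left(108 + 43118\right) \left(-6262 + 3 i\right) = 43226 \left(-6262 + 3 i\right) = -270681212 + 129678 i$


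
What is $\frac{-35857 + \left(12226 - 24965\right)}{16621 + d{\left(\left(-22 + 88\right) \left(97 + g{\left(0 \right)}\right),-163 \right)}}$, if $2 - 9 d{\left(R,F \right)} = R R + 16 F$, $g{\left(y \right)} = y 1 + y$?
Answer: $\frac{48596}{4537045} \approx 0.010711$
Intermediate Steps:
$g{\left(y \right)} = 2 y$ ($g{\left(y \right)} = y + y = 2 y$)
$d{\left(R,F \right)} = \frac{2}{9} - \frac{16 F}{9} - \frac{R^{2}}{9}$ ($d{\left(R,F \right)} = \frac{2}{9} - \frac{R R + 16 F}{9} = \frac{2}{9} - \frac{R^{2} + 16 F}{9} = \frac{2}{9} - \left(\frac{R^{2}}{9} + \frac{16 F}{9}\right) = \frac{2}{9} - \frac{16 F}{9} - \frac{R^{2}}{9}$)
$\frac{-35857 + \left(12226 - 24965\right)}{16621 + d{\left(\left(-22 + 88\right) \left(97 + g{\left(0 \right)}\right),-163 \right)}} = \frac{-35857 + \left(12226 - 24965\right)}{16621 - \left(-290 + \frac{\left(-22 + 88\right)^{2} \left(97 + 2 \cdot 0\right)^{2}}{9}\right)} = \frac{-35857 + \left(12226 - 24965\right)}{16621 + \left(\frac{2}{9} + \frac{2608}{9} - \frac{\left(66 \left(97 + 0\right)\right)^{2}}{9}\right)} = \frac{-35857 - 12739}{16621 + \left(\frac{2}{9} + \frac{2608}{9} - \frac{\left(66 \cdot 97\right)^{2}}{9}\right)} = - \frac{48596}{16621 + \left(\frac{2}{9} + \frac{2608}{9} - \frac{6402^{2}}{9}\right)} = - \frac{48596}{16621 + \left(\frac{2}{9} + \frac{2608}{9} - 4553956\right)} = - \frac{48596}{16621 - 4553666} = - \frac{48596}{-4537045} = \left(-48596\right) \left(- \frac{1}{4537045}\right) = \frac{48596}{4537045}$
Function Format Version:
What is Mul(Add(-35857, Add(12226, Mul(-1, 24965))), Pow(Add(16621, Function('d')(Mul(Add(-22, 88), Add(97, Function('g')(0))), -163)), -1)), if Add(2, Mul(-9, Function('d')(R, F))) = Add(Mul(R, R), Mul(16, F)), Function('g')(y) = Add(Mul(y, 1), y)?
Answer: Rational(48596, 4537045) ≈ 0.010711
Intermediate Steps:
Function('g')(y) = Mul(2, y) (Function('g')(y) = Add(y, y) = Mul(2, y))
Function('d')(R, F) = Add(Rational(2, 9), Mul(Rational(-16, 9), F), Mul(Rational(-1, 9), Pow(R, 2))) (Function('d')(R, F) = Add(Rational(2, 9), Mul(Rational(-1, 9), Add(Mul(R, R), Mul(16, F)))) = Add(Rational(2, 9), Mul(Rational(-1, 9), Add(Pow(R, 2), Mul(16, F)))) = Add(Rational(2, 9), Add(Mul(Rational(-16, 9), F), Mul(Rational(-1, 9), Pow(R, 2)))) = Add(Rational(2, 9), Mul(Rational(-16, 9), F), Mul(Rational(-1, 9), Pow(R, 2))))
Mul(Add(-35857, Add(12226, Mul(-1, 24965))), Pow(Add(16621, Function('d')(Mul(Add(-22, 88), Add(97, Function('g')(0))), -163)), -1)) = Mul(Add(-35857, Add(12226, Mul(-1, 24965))), Pow(Add(16621, Add(Rational(2, 9), Mul(Rational(-16, 9), -163), Mul(Rational(-1, 9), Pow(Mul(Add(-22, 88), Add(97, Mul(2, 0))), 2)))), -1)) = Mul(Add(-35857, Add(12226, -24965)), Pow(Add(16621, Add(Rational(2, 9), Rational(2608, 9), Mul(Rational(-1, 9), Pow(Mul(66, Add(97, 0)), 2)))), -1)) = Mul(Add(-35857, -12739), Pow(Add(16621, Add(Rational(2, 9), Rational(2608, 9), Mul(Rational(-1, 9), Pow(Mul(66, 97), 2)))), -1)) = Mul(-48596, Pow(Add(16621, Add(Rational(2, 9), Rational(2608, 9), Mul(Rational(-1, 9), Pow(6402, 2)))), -1)) = Mul(-48596, Pow(Add(16621, Add(Rational(2, 9), Rational(2608, 9), Mul(Rational(-1, 9), 40985604))), -1)) = Mul(-48596, Pow(Add(16621, Add(Rational(2, 9), Rational(2608, 9), -4553956)), -1)) = Mul(-48596, Pow(Add(16621, -4553666), -1)) = Mul(-48596, Pow(-4537045, -1)) = Mul(-48596, Rational(-1, 4537045)) = Rational(48596, 4537045)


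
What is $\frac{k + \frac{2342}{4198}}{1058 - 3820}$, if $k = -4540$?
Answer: $\frac{9528289}{5797438} \approx 1.6435$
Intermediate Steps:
$\frac{k + \frac{2342}{4198}}{1058 - 3820} = \frac{-4540 + \frac{2342}{4198}}{1058 - 3820} = \frac{-4540 + 2342 \cdot \frac{1}{4198}}{-2762} = \left(-4540 + \frac{1171}{2099}\right) \left(- \frac{1}{2762}\right) = \left(- \frac{9528289}{2099}\right) \left(- \frac{1}{2762}\right) = \frac{9528289}{5797438}$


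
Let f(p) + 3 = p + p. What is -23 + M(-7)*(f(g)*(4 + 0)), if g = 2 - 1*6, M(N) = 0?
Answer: -23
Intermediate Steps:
g = -4 (g = 2 - 6 = -4)
f(p) = -3 + 2*p (f(p) = -3 + (p + p) = -3 + 2*p)
-23 + M(-7)*(f(g)*(4 + 0)) = -23 + 0*((-3 + 2*(-4))*(4 + 0)) = -23 + 0*((-3 - 8)*4) = -23 + 0*(-11*4) = -23 + 0*(-44) = -23 + 0 = -23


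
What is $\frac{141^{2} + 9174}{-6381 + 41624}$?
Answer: $\frac{2235}{2711} \approx 0.82442$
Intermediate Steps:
$\frac{141^{2} + 9174}{-6381 + 41624} = \frac{19881 + 9174}{35243} = 29055 \cdot \frac{1}{35243} = \frac{2235}{2711}$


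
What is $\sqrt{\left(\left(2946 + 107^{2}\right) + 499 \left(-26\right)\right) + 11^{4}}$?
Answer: $\sqrt{16062} \approx 126.74$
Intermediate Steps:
$\sqrt{\left(\left(2946 + 107^{2}\right) + 499 \left(-26\right)\right) + 11^{4}} = \sqrt{\left(\left(2946 + 11449\right) - 12974\right) + 14641} = \sqrt{\left(14395 - 12974\right) + 14641} = \sqrt{1421 + 14641} = \sqrt{16062}$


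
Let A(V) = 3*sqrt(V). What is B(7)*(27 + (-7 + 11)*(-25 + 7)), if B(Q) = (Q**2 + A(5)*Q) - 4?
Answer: -2025 - 945*sqrt(5) ≈ -4138.1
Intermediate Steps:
B(Q) = -4 + Q**2 + 3*Q*sqrt(5) (B(Q) = (Q**2 + (3*sqrt(5))*Q) - 4 = (Q**2 + 3*Q*sqrt(5)) - 4 = -4 + Q**2 + 3*Q*sqrt(5))
B(7)*(27 + (-7 + 11)*(-25 + 7)) = (-4 + 7**2 + 3*7*sqrt(5))*(27 + (-7 + 11)*(-25 + 7)) = (-4 + 49 + 21*sqrt(5))*(27 + 4*(-18)) = (45 + 21*sqrt(5))*(27 - 72) = (45 + 21*sqrt(5))*(-45) = -2025 - 945*sqrt(5)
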